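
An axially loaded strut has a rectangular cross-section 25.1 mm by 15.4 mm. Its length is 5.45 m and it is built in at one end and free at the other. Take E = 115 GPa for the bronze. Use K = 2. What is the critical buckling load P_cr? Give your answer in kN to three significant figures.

Buckling occurs about the weak axis: I_min = h·b³/12 with b = 15.4 mm (the shorter side).
I_min = 25.1×15.4³/12 = 7.639×10^3 mm⁴
I = 7.639×10^3 mm⁴ = 7.639×10^-9 m⁴
Effective length L_e = K·L = 2 × 5.45 = 10.90 m
P_cr = π²EI / L_e² = π² × 115×10⁹ × 7.639×10^-9 / 10.90² = 72.98 N

P_cr ≈ 0.0730 kN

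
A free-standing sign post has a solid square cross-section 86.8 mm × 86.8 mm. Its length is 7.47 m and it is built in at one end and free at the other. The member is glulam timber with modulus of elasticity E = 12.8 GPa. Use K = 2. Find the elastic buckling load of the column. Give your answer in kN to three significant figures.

I = a⁴/12 = 86.8⁴/12 = 4.730×10^6 mm⁴
I = 4.730×10^6 mm⁴ = 4.730×10^-6 m⁴
Effective length L_e = K·L = 2 × 7.47 = 14.94 m
P_cr = π²EI / L_e² = π² × 12.8×10⁹ × 4.730×10^-6 / 14.94² = 2.677×10^3 N

P_cr ≈ 2.68 kN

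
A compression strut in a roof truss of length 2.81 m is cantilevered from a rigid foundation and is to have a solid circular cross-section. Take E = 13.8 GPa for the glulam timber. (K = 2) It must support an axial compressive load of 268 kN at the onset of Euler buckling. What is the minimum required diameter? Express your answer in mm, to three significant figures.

L_e = K·L = 2 × 2.81 = 5.620 m
Required I = P_cr·L_e²/(π²E) = 2.680×10^5 × 5.620² / (π² × 1.38×10^10) = 6.215×10^-5 m⁴
I_req = 6.215×10^7 mm⁴
Solid circle: I = πd⁴/64  ⇒  d = (64I/π)^(1/4) = (64×6.215×10^7/π)^(1/4) = 189 mm

d ≈ 189 mm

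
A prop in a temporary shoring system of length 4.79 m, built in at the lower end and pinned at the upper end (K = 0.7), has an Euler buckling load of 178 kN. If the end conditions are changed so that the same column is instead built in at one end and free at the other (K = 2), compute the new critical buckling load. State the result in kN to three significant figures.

P_cr ≈ 21.8 kN

P_cr ∝ 1/K², so P_cr,new = P_cr,old × (K_old/K_new)² = 178 × (0.7/2)²
= 178 × 0.1225 = 21.8 kN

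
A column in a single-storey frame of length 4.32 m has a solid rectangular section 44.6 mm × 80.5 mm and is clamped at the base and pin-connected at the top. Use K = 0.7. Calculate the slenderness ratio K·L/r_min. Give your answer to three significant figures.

Buckling occurs about the weak axis: I_min = h·b³/12 with b = 44.6 mm (the shorter side).
I_min = 80.5×44.6³/12 = 5.951×10^5 mm⁴
A = 3.590×10^3 mm²;  r_min = √(I/A) = √(5.951×10^5/3.590×10^3) = 12.87 mm
L_e = K·L = 0.7 × 4.32 m = 3.024 m = 3024.0 mm
λ = L_e / r_min = 3024.0 / 12.87 = 235

λ ≈ 235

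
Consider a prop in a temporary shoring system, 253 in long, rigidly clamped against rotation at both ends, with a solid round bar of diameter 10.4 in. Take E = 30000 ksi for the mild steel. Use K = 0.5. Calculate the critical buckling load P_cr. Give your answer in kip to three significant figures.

P_cr ≈ 10600 kip

I = πd⁴/64 = π×10.4⁴/64 = 574.3 in⁴
Effective length L_e = K·L = 0.5 × 253 = 126.5 in
P_cr = π²EI / L_e² = π² × 30000×10³ × 574.3 / 126.5² = 1.063×10^7 lb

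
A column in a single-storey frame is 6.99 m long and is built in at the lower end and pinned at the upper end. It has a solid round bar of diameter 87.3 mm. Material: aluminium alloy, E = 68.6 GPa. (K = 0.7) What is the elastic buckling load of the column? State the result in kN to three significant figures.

I = πd⁴/64 = π×87.3⁴/64 = 2.851×10^6 mm⁴
I = 2.851×10^6 mm⁴ = 2.851×10^-6 m⁴
Effective length L_e = K·L = 0.7 × 6.99 = 4.893 m
P_cr = π²EI / L_e² = π² × 68.6×10⁹ × 2.851×10^-6 / 4.893² = 8.063×10^4 N

P_cr ≈ 80.6 kN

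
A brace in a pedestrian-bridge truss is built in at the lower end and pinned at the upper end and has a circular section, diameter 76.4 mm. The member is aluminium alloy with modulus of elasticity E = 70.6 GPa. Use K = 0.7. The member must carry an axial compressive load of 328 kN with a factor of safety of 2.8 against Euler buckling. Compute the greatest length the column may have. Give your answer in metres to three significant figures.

L_max ≈ 1.61 m

I = πd⁴/64 = π×76.4⁴/64 = 1.672×10^6 mm⁴
I = 1.672×10^-6 m⁴
Required critical load P_cr = n·P = 2.8 × 328 = 918.4 kN = 9.184×10^5 N
From P_cr = π²EI/(K·L)²:  L = (1/K)·√(π²EI/P_cr) = (1/0.7)·√(π²×7.06×10^10×1.672×10^-6/9.184×10^5)
L = 1.61 m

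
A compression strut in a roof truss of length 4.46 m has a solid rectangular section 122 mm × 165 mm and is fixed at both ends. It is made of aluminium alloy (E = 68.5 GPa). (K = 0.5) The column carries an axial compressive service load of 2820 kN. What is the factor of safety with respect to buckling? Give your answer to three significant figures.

n ≈ 1.20

Buckling occurs about the weak axis: I_min = h·b³/12 with b = 122 mm (the shorter side).
I_min = 165×122³/12 = 2.497×10^7 mm⁴
I = 2.497×10^7 mm⁴ = 2.497×10^-5 m⁴
Effective length L_e = K·L = 0.5 × 4.46 = 2.230 m
P_cr = π²EI / L_e² = π² × 68.5×10⁹ × 2.497×10^-5 / 2.230² = 3.394×10^6 N
Factor of safety n = P_cr / P = 3394.4 / 2820 = 1.20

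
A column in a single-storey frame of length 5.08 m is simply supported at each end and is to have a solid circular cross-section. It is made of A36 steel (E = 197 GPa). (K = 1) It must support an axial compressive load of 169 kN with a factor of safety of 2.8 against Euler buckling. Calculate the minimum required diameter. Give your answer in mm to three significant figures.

Required P_cr = n·P = 2.8 × 169 = 473.2 kN
L_e = K·L = 1 × 5.08 = 5.080 m
Required I = P_cr·L_e²/(π²E) = 4.732×10^5 × 5.080² / (π² × 1.97×10^11) = 6.281×10^-6 m⁴
I_req = 6.281×10^6 mm⁴
Solid circle: I = πd⁴/64  ⇒  d = (64I/π)^(1/4) = (64×6.281×10^6/π)^(1/4) = 106 mm

d ≈ 106 mm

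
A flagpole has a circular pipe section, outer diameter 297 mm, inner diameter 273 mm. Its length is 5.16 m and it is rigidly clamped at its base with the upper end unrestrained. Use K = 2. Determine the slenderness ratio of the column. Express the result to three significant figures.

d_o = 297 mm, d_i = 273 mm
I = π(d_o⁴ − d_i⁴)/64 = π(297⁴ − 273.0⁴)/64 = 1.093×10^8 mm⁴
A = 1.074×10^4 mm²;  r_min = √(I/A) = √(1.093×10^8/1.074×10^4) = 100.9 mm
L_e = K·L = 2 × 5.16 m = 10.32 m = 10320 mm
λ = L_e / r_min = 10320 / 100.9 = 102

λ ≈ 102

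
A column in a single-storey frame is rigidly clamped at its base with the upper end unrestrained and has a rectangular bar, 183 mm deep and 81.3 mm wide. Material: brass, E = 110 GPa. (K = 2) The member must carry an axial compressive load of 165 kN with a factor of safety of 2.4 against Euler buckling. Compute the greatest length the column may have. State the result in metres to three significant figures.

L_max ≈ 2.37 m

Buckling occurs about the weak axis: I_min = h·b³/12 with b = 81.3 mm (the shorter side).
I_min = 183×81.3³/12 = 8.195×10^6 mm⁴
I = 8.195×10^-6 m⁴
Required critical load P_cr = n·P = 2.4 × 165 = 396.0 kN = 3.960×10^5 N
From P_cr = π²EI/(K·L)²:  L = (1/K)·√(π²EI/P_cr) = (1/2)·√(π²×1.10×10^11×8.195×10^-6/3.960×10^5)
L = 2.37 m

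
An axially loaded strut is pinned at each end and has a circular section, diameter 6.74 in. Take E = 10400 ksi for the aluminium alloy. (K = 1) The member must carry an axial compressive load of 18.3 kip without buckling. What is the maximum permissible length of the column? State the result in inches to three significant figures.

L_max ≈ 754 in

I = πd⁴/64 = π×6.74⁴/64 = 101.3 in⁴
At the buckling limit P_cr = P = 1.830×10^4 lb
From P_cr = π²EI/(K·L)²:  L = (1/K)·√(π²EI/P_cr) = (1/1)·√(π²×1.04×10^7×101.3/1.830×10^4)
L = 754 in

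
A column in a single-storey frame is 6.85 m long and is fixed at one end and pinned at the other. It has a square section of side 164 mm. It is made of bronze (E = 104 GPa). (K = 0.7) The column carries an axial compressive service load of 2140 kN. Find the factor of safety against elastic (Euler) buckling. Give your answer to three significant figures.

I = a⁴/12 = 164⁴/12 = 6.028×10^7 mm⁴
I = 6.028×10^7 mm⁴ = 6.028×10^-5 m⁴
Effective length L_e = K·L = 0.7 × 6.85 = 4.795 m
P_cr = π²EI / L_e² = π² × 104×10⁹ × 6.028×10^-5 / 4.795² = 2.691×10^6 N
Factor of safety n = P_cr / P = 2691.2 / 2140 = 1.26

n ≈ 1.26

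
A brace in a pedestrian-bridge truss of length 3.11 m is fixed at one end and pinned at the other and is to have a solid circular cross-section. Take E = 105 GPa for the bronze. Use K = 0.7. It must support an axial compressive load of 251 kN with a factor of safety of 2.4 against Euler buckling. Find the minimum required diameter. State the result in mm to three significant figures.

Required P_cr = n·P = 2.4 × 251 = 602.4 kN
L_e = K·L = 0.7 × 3.11 = 2.177 m
Required I = P_cr·L_e²/(π²E) = 6.024×10^5 × 2.177² / (π² × 1.05×10^11) = 2.755×10^-6 m⁴
I_req = 2.755×10^6 mm⁴
Solid circle: I = πd⁴/64  ⇒  d = (64I/π)^(1/4) = (64×2.755×10^6/π)^(1/4) = 86.6 mm

d ≈ 86.6 mm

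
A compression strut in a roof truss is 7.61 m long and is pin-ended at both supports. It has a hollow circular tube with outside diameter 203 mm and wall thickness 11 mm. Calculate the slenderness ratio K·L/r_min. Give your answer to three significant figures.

λ ≈ 112

Inner diameter d_i = 203 − 2×11 = 181.0 mm
I = π(d_o⁴ − d_i⁴)/64 = π(203⁴ − 181.0⁴)/64 = 3.067×10^7 mm⁴
A = 6.635×10^3 mm²;  r_min = √(I/A) = √(3.067×10^7/6.635×10^3) = 67.99 mm
L_e = K·L = 1 × 7.61 m = 7.610 m = 7610.0 mm
λ = L_e / r_min = 7610.0 / 67.99 = 112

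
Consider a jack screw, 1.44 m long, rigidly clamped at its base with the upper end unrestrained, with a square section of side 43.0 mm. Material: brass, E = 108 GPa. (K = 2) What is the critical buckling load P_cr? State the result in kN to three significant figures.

P_cr ≈ 36.6 kN

I = a⁴/12 = 43.0⁴/12 = 2.849×10^5 mm⁴
I = 2.849×10^5 mm⁴ = 2.849×10^-7 m⁴
Effective length L_e = K·L = 2 × 1.44 = 2.880 m
P_cr = π²EI / L_e² = π² × 108×10⁹ × 2.849×10^-7 / 2.880² = 3.661×10^4 N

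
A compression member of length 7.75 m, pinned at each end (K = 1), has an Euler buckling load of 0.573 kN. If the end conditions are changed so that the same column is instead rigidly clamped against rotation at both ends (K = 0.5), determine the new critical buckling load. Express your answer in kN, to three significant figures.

P_cr ≈ 2.29 kN

P_cr ∝ 1/K², so P_cr,new = P_cr,old × (K_old/K_new)² = 0.573 × (1/0.5)²
= 0.573 × 4.000 = 2.29 kN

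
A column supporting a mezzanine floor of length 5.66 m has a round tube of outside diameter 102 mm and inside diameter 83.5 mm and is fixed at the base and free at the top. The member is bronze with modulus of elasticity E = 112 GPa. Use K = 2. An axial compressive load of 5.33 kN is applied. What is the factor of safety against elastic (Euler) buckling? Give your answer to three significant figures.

n ≈ 4.74

d_o = 102 mm, d_i = 83.5 mm
I = π(d_o⁴ − d_i⁴)/64 = π(102⁴ − 83.50⁴)/64 = 2.927×10^6 mm⁴
I = 2.927×10^6 mm⁴ = 2.927×10^-6 m⁴
Effective length L_e = K·L = 2 × 5.66 = 11.32 m
P_cr = π²EI / L_e² = π² × 112×10⁹ × 2.927×10^-6 / 11.32² = 2.525×10^4 N
Factor of safety n = P_cr / P = 25.250 / 5.33 = 4.74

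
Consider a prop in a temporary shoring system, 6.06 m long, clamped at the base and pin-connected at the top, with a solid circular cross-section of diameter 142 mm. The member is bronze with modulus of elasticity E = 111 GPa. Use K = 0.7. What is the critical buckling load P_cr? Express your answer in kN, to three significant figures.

P_cr ≈ 1220 kN

I = πd⁴/64 = π×142⁴/64 = 1.996×10^7 mm⁴
I = 1.996×10^7 mm⁴ = 1.996×10^-5 m⁴
Effective length L_e = K·L = 0.7 × 6.06 = 4.242 m
P_cr = π²EI / L_e² = π² × 111×10⁹ × 1.996×10^-5 / 4.242² = 1.215×10^6 N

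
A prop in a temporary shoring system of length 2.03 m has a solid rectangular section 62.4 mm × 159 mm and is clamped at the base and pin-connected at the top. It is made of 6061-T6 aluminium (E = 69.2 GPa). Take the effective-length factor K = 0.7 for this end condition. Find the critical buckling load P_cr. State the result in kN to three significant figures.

P_cr ≈ 1090 kN

Buckling occurs about the weak axis: I_min = h·b³/12 with b = 62.4 mm (the shorter side).
I_min = 159×62.4³/12 = 3.219×10^6 mm⁴
I = 3.219×10^6 mm⁴ = 3.219×10^-6 m⁴
Effective length L_e = K·L = 0.7 × 2.03 = 1.421 m
P_cr = π²EI / L_e² = π² × 69.2×10⁹ × 3.219×10^-6 / 1.421² = 1.089×10^6 N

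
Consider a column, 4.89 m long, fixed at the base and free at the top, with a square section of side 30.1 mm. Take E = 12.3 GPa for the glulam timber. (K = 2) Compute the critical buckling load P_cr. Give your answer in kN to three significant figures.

I = a⁴/12 = 30.1⁴/12 = 6.840×10^4 mm⁴
I = 6.840×10^4 mm⁴ = 6.840×10^-8 m⁴
Effective length L_e = K·L = 2 × 4.89 = 9.780 m
P_cr = π²EI / L_e² = π² × 12.3×10⁹ × 6.840×10^-8 / 9.780² = 86.82 N

P_cr ≈ 0.0868 kN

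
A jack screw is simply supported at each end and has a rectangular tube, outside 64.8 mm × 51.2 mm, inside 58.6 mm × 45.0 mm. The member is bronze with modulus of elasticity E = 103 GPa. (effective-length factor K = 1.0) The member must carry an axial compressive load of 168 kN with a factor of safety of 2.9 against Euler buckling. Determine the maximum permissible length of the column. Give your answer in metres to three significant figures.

Weak-axis I_min = (h_o·b_o³ − h_i·b_i³)/12 with b_o = 51.2, b_i = 45.00 mm (shorter outer/inner sides).
I_min = (64.8×51.2³ − 58.60×45.00³)/12 = 2.798×10^5 mm⁴
I = 2.798×10^-7 m⁴
Required critical load P_cr = n·P = 2.9 × 168 = 487.2 kN = 4.872×10^5 N
From P_cr = π²EI/(K·L)²:  L = (1/K)·√(π²EI/P_cr) = (1/1)·√(π²×1.03×10^11×2.798×10^-7/4.872×10^5)
L = 0.764 m

L_max ≈ 0.764 m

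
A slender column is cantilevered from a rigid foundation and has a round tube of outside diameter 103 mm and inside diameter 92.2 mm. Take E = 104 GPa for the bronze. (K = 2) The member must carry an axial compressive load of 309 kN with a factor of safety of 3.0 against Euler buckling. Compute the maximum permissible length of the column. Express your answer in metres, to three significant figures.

d_o = 103 mm, d_i = 92.2 mm
I = π(d_o⁴ − d_i⁴)/64 = π(103⁴ − 92.20⁴)/64 = 1.978×10^6 mm⁴
I = 1.978×10^-6 m⁴
Required critical load P_cr = n·P = 3.0 × 309 = 927.0 kN = 9.270×10^5 N
From P_cr = π²EI/(K·L)²:  L = (1/K)·√(π²EI/P_cr) = (1/2)·√(π²×1.04×10^11×1.978×10^-6/9.270×10^5)
L = 0.740 m

L_max ≈ 0.740 m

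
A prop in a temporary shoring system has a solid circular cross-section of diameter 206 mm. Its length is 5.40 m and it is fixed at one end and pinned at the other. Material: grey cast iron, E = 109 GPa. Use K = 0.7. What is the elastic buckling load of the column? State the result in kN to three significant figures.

P_cr ≈ 6660 kN

I = πd⁴/64 = π×206⁴/64 = 8.840×10^7 mm⁴
I = 8.840×10^7 mm⁴ = 8.840×10^-5 m⁴
Effective length L_e = K·L = 0.7 × 5.40 = 3.780 m
P_cr = π²EI / L_e² = π² × 109×10⁹ × 8.840×10^-5 / 3.780² = 6.656×10^6 N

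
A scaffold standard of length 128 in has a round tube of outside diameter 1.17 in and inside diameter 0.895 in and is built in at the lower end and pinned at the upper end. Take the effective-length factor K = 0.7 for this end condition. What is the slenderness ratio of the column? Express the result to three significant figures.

d_o = 1.17 in, d_i = 0.895 in
I = π(d_o⁴ − d_i⁴)/64 = π(1.17⁴ − 0.8950⁴)/64 = 6.049×10^-2 in⁴
A = 0.4460 in²;  r_min = √(I/A) = √(6.049×10^-2/0.4460) = 0.3683 in
L_e = K·L = 0.7 × 128 = 89.60 in
λ = L_e / r_min = 89.600 / 0.3683 = 243

λ ≈ 243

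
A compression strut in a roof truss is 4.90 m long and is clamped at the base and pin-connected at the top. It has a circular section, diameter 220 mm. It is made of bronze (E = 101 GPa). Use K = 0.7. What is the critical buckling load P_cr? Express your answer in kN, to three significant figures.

I = πd⁴/64 = π×220⁴/64 = 1.150×10^8 mm⁴
I = 1.150×10^8 mm⁴ = 1.150×10^-4 m⁴
Effective length L_e = K·L = 0.7 × 4.90 = 3.430 m
P_cr = π²EI / L_e² = π² × 101×10⁹ × 1.150×10^-4 / 3.430² = 9.743×10^6 N

P_cr ≈ 9740 kN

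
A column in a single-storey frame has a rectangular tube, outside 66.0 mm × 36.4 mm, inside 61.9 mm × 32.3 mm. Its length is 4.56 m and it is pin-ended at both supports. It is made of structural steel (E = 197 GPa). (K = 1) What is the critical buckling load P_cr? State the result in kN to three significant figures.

Weak-axis I_min = (h_o·b_o³ − h_i·b_i³)/12 with b_o = 36.4, b_i = 32.30 mm (shorter outer/inner sides).
I_min = (66.0×36.4³ − 61.90×32.30³)/12 = 9.143×10^4 mm⁴
I = 9.143×10^4 mm⁴ = 9.143×10^-8 m⁴
Effective length L_e = K·L = 1 × 4.56 = 4.560 m
P_cr = π²EI / L_e² = π² × 197×10⁹ × 9.143×10^-8 / 4.560² = 8.549×10^3 N

P_cr ≈ 8.55 kN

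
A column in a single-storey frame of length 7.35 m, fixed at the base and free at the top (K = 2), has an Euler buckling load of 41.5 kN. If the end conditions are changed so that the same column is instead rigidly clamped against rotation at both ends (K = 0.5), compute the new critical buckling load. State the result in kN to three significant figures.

P_cr ≈ 664 kN

P_cr ∝ 1/K², so P_cr,new = P_cr,old × (K_old/K_new)² = 41.5 × (2/0.5)²
= 41.5 × 16.00 = 664 kN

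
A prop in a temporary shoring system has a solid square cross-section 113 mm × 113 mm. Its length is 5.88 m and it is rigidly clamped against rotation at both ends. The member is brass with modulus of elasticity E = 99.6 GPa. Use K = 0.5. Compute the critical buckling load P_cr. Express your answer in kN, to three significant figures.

I = a⁴/12 = 113⁴/12 = 1.359×10^7 mm⁴
I = 1.359×10^7 mm⁴ = 1.359×10^-5 m⁴
Effective length L_e = K·L = 0.5 × 5.88 = 2.940 m
P_cr = π²EI / L_e² = π² × 99.6×10⁹ × 1.359×10^-5 / 2.940² = 1.545×10^6 N

P_cr ≈ 1550 kN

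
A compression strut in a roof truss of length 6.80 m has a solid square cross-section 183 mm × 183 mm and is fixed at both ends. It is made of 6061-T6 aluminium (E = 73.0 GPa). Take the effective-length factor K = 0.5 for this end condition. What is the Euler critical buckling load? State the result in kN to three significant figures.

I = a⁴/12 = 183⁴/12 = 9.346×10^7 mm⁴
I = 9.346×10^7 mm⁴ = 9.346×10^-5 m⁴
Effective length L_e = K·L = 0.5 × 6.80 = 3.400 m
P_cr = π²EI / L_e² = π² × 73.0×10⁹ × 9.346×10^-5 / 3.400² = 5.825×10^6 N

P_cr ≈ 5820 kN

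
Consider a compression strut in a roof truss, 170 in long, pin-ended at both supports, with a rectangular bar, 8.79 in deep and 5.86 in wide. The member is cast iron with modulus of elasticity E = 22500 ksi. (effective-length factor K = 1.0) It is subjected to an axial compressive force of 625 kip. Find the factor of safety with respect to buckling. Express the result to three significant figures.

n ≈ 1.81

Buckling occurs about the weak axis: I_min = h·b³/12 with b = 5.86 in (the shorter side).
I_min = 8.79×5.86³/12 = 147.4 in⁴
Effective length L_e = K·L = 1 × 170 = 170.0 in
P_cr = π²EI / L_e² = π² × 22500×10³ × 147.4 / 170.0² = 1.133×10^6 lb
Factor of safety n = P_cr / P = 1132.6 / 625 = 1.81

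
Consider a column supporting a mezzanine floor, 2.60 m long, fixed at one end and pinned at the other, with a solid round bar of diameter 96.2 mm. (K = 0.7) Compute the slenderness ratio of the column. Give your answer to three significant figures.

For a solid circle r = d/4 = 96.2/4 = 24.05 mm
L_e = K·L = 0.7 × 2.60 m = 1.820 m = 1820.0 mm
λ = L_e / r_min = 1820.0 / 24.05 = 75.7

λ ≈ 75.7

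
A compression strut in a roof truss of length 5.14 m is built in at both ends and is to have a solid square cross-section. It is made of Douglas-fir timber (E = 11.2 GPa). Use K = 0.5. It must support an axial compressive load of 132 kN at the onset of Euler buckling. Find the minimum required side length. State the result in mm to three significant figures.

L_e = K·L = 0.5 × 5.14 = 2.570 m
Required I = P_cr·L_e²/(π²E) = 1.320×10^5 × 2.570² / (π² × 1.12×10^10) = 7.887×10^-6 m⁴
I_req = 7.887×10^6 mm⁴
Solid square: I = a⁴/12  ⇒  a = (12I)^(1/4) = (12×7.887×10^6)^(1/4) = 98.6 mm

a ≈ 98.6 mm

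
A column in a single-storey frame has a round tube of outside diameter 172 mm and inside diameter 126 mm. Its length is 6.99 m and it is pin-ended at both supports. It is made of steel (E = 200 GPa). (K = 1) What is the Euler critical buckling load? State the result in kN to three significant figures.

P_cr ≈ 1240 kN

d_o = 172 mm, d_i = 126 mm
I = π(d_o⁴ − d_i⁴)/64 = π(172⁴ − 126.0⁴)/64 = 3.059×10^7 mm⁴
I = 3.059×10^7 mm⁴ = 3.059×10^-5 m⁴
Effective length L_e = K·L = 1 × 6.99 = 6.990 m
P_cr = π²EI / L_e² = π² × 200×10⁹ × 3.059×10^-5 / 6.990² = 1.236×10^6 N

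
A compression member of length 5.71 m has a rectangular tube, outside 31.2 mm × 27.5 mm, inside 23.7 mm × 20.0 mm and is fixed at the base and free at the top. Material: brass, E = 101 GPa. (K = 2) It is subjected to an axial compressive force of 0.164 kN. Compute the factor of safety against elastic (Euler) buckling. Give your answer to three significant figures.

n ≈ 1.78

Weak-axis I_min = (h_o·b_o³ − h_i·b_i³)/12 with b_o = 27.5, b_i = 20.00 mm (shorter outer/inner sides).
I_min = (31.2×27.5³ − 23.70×20.00³)/12 = 3.827×10^4 mm⁴
I = 3.827×10^4 mm⁴ = 3.827×10^-8 m⁴
Effective length L_e = K·L = 2 × 5.71 = 11.42 m
P_cr = π²EI / L_e² = π² × 101×10⁹ × 3.827×10^-8 / 11.42² = 292.5 N
Factor of safety n = P_cr / P = 0.29253 / 0.164 = 1.78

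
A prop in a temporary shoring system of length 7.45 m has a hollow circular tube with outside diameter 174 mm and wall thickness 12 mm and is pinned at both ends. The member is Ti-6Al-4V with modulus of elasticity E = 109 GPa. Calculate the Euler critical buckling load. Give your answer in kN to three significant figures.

P_cr ≈ 390 kN

Inner diameter d_i = 174 − 2×12 = 150.0 mm
I = π(d_o⁴ − d_i⁴)/64 = π(174⁴ − 150.0⁴)/64 = 2.014×10^7 mm⁴
I = 2.014×10^7 mm⁴ = 2.014×10^-5 m⁴
Effective length L_e = K·L = 1 × 7.45 = 7.450 m
P_cr = π²EI / L_e² = π² × 109×10⁹ × 2.014×10^-5 / 7.450² = 3.905×10^5 N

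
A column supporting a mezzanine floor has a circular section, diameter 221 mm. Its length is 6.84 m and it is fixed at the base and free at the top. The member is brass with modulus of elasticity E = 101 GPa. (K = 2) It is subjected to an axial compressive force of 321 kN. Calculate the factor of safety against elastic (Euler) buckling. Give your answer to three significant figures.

n ≈ 1.94

I = πd⁴/64 = π×221⁴/64 = 1.171×10^8 mm⁴
I = 1.171×10^8 mm⁴ = 1.171×10^-4 m⁴
Effective length L_e = K·L = 2 × 6.84 = 13.68 m
P_cr = π²EI / L_e² = π² × 101×10⁹ × 1.171×10^-4 / 13.68² = 6.237×10^5 N
Factor of safety n = P_cr / P = 623.72 / 321 = 1.94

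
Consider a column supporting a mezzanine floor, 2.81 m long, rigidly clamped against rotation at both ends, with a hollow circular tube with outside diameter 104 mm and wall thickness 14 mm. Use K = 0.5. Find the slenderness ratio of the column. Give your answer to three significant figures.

λ ≈ 43.6

Inner diameter d_i = 104 − 2×14 = 76.00 mm
I = π(d_o⁴ − d_i⁴)/64 = π(104⁴ − 76.00⁴)/64 = 4.105×10^6 mm⁴
A = 3.958×10^3 mm²;  r_min = √(I/A) = √(4.105×10^6/3.958×10^3) = 32.20 mm
L_e = K·L = 0.5 × 2.81 m = 1.405 m = 1405.0 mm
λ = L_e / r_min = 1405.0 / 32.20 = 43.6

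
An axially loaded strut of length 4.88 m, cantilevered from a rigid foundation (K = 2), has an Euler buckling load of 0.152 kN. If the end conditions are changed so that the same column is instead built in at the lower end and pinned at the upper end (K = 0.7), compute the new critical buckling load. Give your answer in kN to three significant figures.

P_cr ∝ 1/K², so P_cr,new = P_cr,old × (K_old/K_new)² = 0.152 × (2/0.7)²
= 0.152 × 8.163 = 1.24 kN

P_cr ≈ 1.24 kN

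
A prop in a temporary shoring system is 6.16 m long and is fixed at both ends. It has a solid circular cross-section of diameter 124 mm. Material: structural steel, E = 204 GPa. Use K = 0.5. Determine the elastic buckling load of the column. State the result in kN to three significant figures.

I = πd⁴/64 = π×124⁴/64 = 1.161×10^7 mm⁴
I = 1.161×10^7 mm⁴ = 1.161×10^-5 m⁴
Effective length L_e = K·L = 0.5 × 6.16 = 3.080 m
P_cr = π²EI / L_e² = π² × 204×10⁹ × 1.161×10^-5 / 3.080² = 2.463×10^6 N

P_cr ≈ 2460 kN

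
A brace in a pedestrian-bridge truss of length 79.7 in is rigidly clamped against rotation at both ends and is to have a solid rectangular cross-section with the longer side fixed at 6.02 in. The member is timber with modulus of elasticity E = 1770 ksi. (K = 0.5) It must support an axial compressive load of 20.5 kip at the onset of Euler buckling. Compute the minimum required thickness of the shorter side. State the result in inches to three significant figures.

L_e = K·L = 0.5 × 79.7 = 39.85 in
Required I = P_cr·L_e²/(π²E) = 2.050×10^4 × 39.85² / (π² × 1.77×10^6) = 1.864 in⁴
Rectangle, weak axis: I_min = h·b³/12 with h = 6.02 in fixed  ⇒  b = (12I/h)^(1/3) = 1.55 in

b ≈ 1.55 in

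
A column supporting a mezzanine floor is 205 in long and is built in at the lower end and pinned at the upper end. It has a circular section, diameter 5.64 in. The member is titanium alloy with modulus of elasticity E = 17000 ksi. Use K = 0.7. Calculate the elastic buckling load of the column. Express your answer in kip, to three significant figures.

P_cr ≈ 405 kip

I = πd⁴/64 = π×5.64⁴/64 = 49.67 in⁴
Effective length L_e = K·L = 0.7 × 205 = 143.5 in
P_cr = π²EI / L_e² = π² × 17000×10³ × 49.67 / 143.5² = 4.047×10^5 lb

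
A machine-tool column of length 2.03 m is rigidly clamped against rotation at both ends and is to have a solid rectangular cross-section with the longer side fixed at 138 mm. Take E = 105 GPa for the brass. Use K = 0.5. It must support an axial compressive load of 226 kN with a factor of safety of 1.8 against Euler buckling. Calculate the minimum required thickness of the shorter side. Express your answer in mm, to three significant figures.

Required P_cr = n·P = 1.8 × 226 = 406.8 kN
L_e = K·L = 0.5 × 2.03 = 1.015 m
Required I = P_cr·L_e²/(π²E) = 4.068×10^5 × 1.015² / (π² × 1.05×10^11) = 4.044×10^-7 m⁴
I_req = 4.044×10^5 mm⁴
Rectangle, weak axis: I_min = h·b³/12 with h = 138 mm fixed  ⇒  b = (12I/h)^(1/3) = 32.8 mm

b ≈ 32.8 mm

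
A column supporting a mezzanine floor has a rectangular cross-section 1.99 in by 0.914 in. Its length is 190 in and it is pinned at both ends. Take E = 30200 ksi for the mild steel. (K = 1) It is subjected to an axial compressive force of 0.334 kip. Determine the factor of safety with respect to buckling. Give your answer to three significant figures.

n ≈ 3.13

Buckling occurs about the weak axis: I_min = h·b³/12 with b = 0.914 in (the shorter side).
I_min = 1.99×0.914³/12 = 0.1266 in⁴
Effective length L_e = K·L = 1 × 190 = 190.0 in
P_cr = π²EI / L_e² = π² × 30200×10³ × 0.1266 / 190.0² = 1.045×10^3 lb
Factor of safety n = P_cr / P = 1.0455 / 0.334 = 3.13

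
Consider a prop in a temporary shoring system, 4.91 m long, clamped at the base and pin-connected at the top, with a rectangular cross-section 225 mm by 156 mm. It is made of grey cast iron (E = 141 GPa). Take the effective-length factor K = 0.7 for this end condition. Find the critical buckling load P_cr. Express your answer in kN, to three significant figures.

P_cr ≈ 8390 kN

Buckling occurs about the weak axis: I_min = h·b³/12 with b = 156 mm (the shorter side).
I_min = 225×156³/12 = 7.118×10^7 mm⁴
I = 7.118×10^7 mm⁴ = 7.118×10^-5 m⁴
Effective length L_e = K·L = 0.7 × 4.91 = 3.437 m
P_cr = π²EI / L_e² = π² × 141×10⁹ × 7.118×10^-5 / 3.437² = 8.386×10^6 N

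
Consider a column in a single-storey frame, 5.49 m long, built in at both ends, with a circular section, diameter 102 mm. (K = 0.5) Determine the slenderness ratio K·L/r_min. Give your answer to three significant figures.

For a solid circle r = d/4 = 102/4 = 25.50 mm
L_e = K·L = 0.5 × 5.49 m = 2.745 m = 2745.0 mm
λ = L_e / r_min = 2745.0 / 25.50 = 108

λ ≈ 108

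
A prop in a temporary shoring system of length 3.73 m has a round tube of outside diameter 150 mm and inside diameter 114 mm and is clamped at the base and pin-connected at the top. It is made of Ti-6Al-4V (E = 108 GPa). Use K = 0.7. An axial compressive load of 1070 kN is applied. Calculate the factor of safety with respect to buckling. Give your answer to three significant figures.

n ≈ 2.42

d_o = 150 mm, d_i = 114 mm
I = π(d_o⁴ − d_i⁴)/64 = π(150⁴ − 114.0⁴)/64 = 1.656×10^7 mm⁴
I = 1.656×10^7 mm⁴ = 1.656×10^-5 m⁴
Effective length L_e = K·L = 0.7 × 3.73 = 2.611 m
P_cr = π²EI / L_e² = π² × 108×10⁹ × 1.656×10^-5 / 2.611² = 2.589×10^6 N
Factor of safety n = P_cr / P = 2589.2 / 1070 = 2.42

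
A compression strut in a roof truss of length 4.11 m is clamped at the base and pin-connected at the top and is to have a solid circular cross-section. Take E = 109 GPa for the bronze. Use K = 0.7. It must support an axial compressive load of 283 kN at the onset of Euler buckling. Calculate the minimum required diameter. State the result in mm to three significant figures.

L_e = K·L = 0.7 × 4.11 = 2.877 m
Required I = P_cr·L_e²/(π²E) = 2.830×10^5 × 2.877² / (π² × 1.09×10^11) = 2.177×10^-6 m⁴
I_req = 2.177×10^6 mm⁴
Solid circle: I = πd⁴/64  ⇒  d = (64I/π)^(1/4) = (64×2.177×10^6/π)^(1/4) = 81.6 mm

d ≈ 81.6 mm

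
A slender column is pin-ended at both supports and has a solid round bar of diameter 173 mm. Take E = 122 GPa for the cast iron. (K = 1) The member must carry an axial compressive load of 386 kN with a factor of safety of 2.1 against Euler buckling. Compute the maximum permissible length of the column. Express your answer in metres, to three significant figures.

I = πd⁴/64 = π×173⁴/64 = 4.397×10^7 mm⁴
I = 4.397×10^-5 m⁴
Required critical load P_cr = n·P = 2.1 × 386 = 810.6 kN = 8.106×10^5 N
From P_cr = π²EI/(K·L)²:  L = (1/K)·√(π²EI/P_cr) = (1/1)·√(π²×1.22×10^11×4.397×10^-5/8.106×10^5)
L = 8.08 m

L_max ≈ 8.08 m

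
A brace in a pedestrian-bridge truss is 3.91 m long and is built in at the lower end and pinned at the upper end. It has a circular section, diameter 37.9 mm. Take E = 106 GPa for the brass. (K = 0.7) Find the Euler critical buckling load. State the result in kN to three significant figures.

I = πd⁴/64 = π×37.9⁴/64 = 1.013×10^5 mm⁴
I = 1.013×10^5 mm⁴ = 1.013×10^-7 m⁴
Effective length L_e = K·L = 0.7 × 3.91 = 2.737 m
P_cr = π²EI / L_e² = π² × 106×10⁹ × 1.013×10^-7 / 2.737² = 1.414×10^4 N

P_cr ≈ 14.1 kN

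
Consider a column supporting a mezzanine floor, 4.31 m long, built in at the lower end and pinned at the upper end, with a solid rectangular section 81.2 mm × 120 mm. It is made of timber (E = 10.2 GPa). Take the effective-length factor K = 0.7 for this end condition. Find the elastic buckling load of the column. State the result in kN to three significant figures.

P_cr ≈ 59.2 kN

Buckling occurs about the weak axis: I_min = h·b³/12 with b = 81.2 mm (the shorter side).
I_min = 120×81.2³/12 = 5.354×10^6 mm⁴
I = 5.354×10^6 mm⁴ = 5.354×10^-6 m⁴
Effective length L_e = K·L = 0.7 × 4.31 = 3.017 m
P_cr = π²EI / L_e² = π² × 10.2×10⁹ × 5.354×10^-6 / 3.017² = 5.921×10^4 N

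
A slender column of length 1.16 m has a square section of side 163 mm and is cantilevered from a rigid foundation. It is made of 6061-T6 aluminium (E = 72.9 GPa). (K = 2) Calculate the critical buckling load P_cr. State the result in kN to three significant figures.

P_cr ≈ 7860 kN

I = a⁴/12 = 163⁴/12 = 5.883×10^7 mm⁴
I = 5.883×10^7 mm⁴ = 5.883×10^-5 m⁴
Effective length L_e = K·L = 2 × 1.16 = 2.320 m
P_cr = π²EI / L_e² = π² × 72.9×10⁹ × 5.883×10^-5 / 2.320² = 7.864×10^6 N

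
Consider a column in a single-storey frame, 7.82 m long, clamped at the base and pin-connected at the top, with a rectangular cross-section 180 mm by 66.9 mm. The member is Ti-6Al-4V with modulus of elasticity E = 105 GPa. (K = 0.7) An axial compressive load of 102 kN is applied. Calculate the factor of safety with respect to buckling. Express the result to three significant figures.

n ≈ 1.52

Buckling occurs about the weak axis: I_min = h·b³/12 with b = 66.9 mm (the shorter side).
I_min = 180×66.9³/12 = 4.491×10^6 mm⁴
I = 4.491×10^6 mm⁴ = 4.491×10^-6 m⁴
Effective length L_e = K·L = 0.7 × 7.82 = 5.474 m
P_cr = π²EI / L_e² = π² × 105×10⁹ × 4.491×10^-6 / 5.474² = 1.553×10^5 N
Factor of safety n = P_cr / P = 155.33 / 102 = 1.52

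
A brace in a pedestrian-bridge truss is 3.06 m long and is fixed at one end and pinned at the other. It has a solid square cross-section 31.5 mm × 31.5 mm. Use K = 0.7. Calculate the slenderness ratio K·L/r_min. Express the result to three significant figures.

λ ≈ 236

For a square r = a/√12 = 31.5/√12 = 9.093 mm
L_e = K·L = 0.7 × 3.06 m = 2.142 m = 2142.0 mm
λ = L_e / r_min = 2142.0 / 9.093 = 236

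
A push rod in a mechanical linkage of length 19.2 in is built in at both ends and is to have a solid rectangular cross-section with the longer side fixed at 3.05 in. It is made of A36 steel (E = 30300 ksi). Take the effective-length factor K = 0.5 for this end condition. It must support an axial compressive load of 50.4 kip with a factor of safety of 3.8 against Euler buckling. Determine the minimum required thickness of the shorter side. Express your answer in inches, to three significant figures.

Required P_cr = n·P = 3.8 × 50.4 = 191.5 kip
L_e = K·L = 0.5 × 19.2 = 9.600 in
Required I = P_cr·L_e²/(π²E) = 1.915×10^5 × 9.600² / (π² × 3.03×10^7) = 5.902×10^-2 in⁴
Rectangle, weak axis: I_min = h·b³/12 with h = 3.05 in fixed  ⇒  b = (12I/h)^(1/3) = 0.615 in

b ≈ 0.615 in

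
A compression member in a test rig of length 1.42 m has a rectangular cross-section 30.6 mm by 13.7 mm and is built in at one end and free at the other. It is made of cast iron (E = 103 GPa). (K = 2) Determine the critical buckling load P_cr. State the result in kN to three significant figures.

P_cr ≈ 0.826 kN

Buckling occurs about the weak axis: I_min = h·b³/12 with b = 13.7 mm (the shorter side).
I_min = 30.6×13.7³/12 = 6.557×10^3 mm⁴
I = 6.557×10^3 mm⁴ = 6.557×10^-9 m⁴
Effective length L_e = K·L = 2 × 1.42 = 2.840 m
P_cr = π²EI / L_e² = π² × 103×10⁹ × 6.557×10^-9 / 2.840² = 826.4 N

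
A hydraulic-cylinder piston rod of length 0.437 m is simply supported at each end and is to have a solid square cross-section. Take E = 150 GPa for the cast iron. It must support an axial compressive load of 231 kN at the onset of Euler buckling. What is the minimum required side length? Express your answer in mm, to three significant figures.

a ≈ 24.5 mm

L_e = K·L = 1 × 0.437 = 0.4370 m
Required I = P_cr·L_e²/(π²E) = 2.310×10^5 × 0.4370² / (π² × 1.50×10^11) = 2.980×10^-8 m⁴
I_req = 2.980×10^4 mm⁴
Solid square: I = a⁴/12  ⇒  a = (12I)^(1/4) = (12×2.980×10^4)^(1/4) = 24.5 mm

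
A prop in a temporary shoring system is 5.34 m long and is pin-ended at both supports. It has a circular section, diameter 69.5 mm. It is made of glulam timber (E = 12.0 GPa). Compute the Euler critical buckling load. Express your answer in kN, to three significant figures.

P_cr ≈ 4.76 kN

I = πd⁴/64 = π×69.5⁴/64 = 1.145×10^6 mm⁴
I = 1.145×10^6 mm⁴ = 1.145×10^-6 m⁴
Effective length L_e = K·L = 1 × 5.34 = 5.340 m
P_cr = π²EI / L_e² = π² × 12.0×10⁹ × 1.145×10^-6 / 5.340² = 4.757×10^3 N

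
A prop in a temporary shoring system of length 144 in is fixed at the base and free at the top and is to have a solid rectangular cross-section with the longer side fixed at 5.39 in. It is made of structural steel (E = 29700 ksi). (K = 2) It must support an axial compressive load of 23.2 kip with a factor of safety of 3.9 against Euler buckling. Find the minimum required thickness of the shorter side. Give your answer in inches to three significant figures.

b ≈ 3.85 in

Required P_cr = n·P = 3.9 × 23.2 = 90.48 kip
L_e = K·L = 2 × 144 = 288.0 in
Required I = P_cr·L_e²/(π²E) = 9.048×10^4 × 288.0² / (π² × 2.97×10^7) = 25.60 in⁴
Rectangle, weak axis: I_min = h·b³/12 with h = 5.39 in fixed  ⇒  b = (12I/h)^(1/3) = 3.85 in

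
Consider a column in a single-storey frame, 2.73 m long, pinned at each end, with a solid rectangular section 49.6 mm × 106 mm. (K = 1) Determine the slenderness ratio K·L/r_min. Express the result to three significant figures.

For a rectangle r_min = b/√12 = 49.6/√12 = 14.32 mm
L_e = K·L = 1 × 2.73 m = 2.730 m = 2730.0 mm
λ = L_e / r_min = 2730.0 / 14.32 = 191

λ ≈ 191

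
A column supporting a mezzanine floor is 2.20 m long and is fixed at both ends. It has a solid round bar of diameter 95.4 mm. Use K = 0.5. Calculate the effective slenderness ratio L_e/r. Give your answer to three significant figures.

λ ≈ 46.1

For a solid circle r = d/4 = 95.4/4 = 23.85 mm
L_e = K·L = 0.5 × 2.20 m = 1.100 m = 1100.0 mm
λ = L_e / r_min = 1100.0 / 23.85 = 46.1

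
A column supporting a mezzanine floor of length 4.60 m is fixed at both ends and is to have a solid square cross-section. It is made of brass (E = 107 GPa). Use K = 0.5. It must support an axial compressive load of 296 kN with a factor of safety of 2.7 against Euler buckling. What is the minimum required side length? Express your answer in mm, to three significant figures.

a ≈ 83.3 mm

Required P_cr = n·P = 2.7 × 296 = 799.2 kN
L_e = K·L = 0.5 × 4.60 = 2.300 m
Required I = P_cr·L_e²/(π²E) = 7.992×10^5 × 2.300² / (π² × 1.07×10^11) = 4.003×10^-6 m⁴
I_req = 4.003×10^6 mm⁴
Solid square: I = a⁴/12  ⇒  a = (12I)^(1/4) = (12×4.003×10^6)^(1/4) = 83.3 mm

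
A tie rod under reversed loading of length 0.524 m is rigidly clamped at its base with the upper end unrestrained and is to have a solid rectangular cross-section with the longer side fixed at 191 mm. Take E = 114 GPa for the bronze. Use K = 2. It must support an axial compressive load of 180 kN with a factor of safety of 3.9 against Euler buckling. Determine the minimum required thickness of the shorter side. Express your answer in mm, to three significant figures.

Required P_cr = n·P = 3.9 × 180 = 702.0 kN
L_e = K·L = 2 × 0.524 = 1.048 m
Required I = P_cr·L_e²/(π²E) = 7.020×10^5 × 1.048² / (π² × 1.14×10^11) = 6.853×10^-7 m⁴
I_req = 6.853×10^5 mm⁴
Rectangle, weak axis: I_min = h·b³/12 with h = 191 mm fixed  ⇒  b = (12I/h)^(1/3) = 35.0 mm

b ≈ 35.0 mm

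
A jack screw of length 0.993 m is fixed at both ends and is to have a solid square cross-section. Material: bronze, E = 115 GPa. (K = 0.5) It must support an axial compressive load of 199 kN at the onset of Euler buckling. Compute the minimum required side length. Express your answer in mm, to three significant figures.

a ≈ 26.8 mm

L_e = K·L = 0.5 × 0.993 = 0.4965 m
Required I = P_cr·L_e²/(π²E) = 1.990×10^5 × 0.4965² / (π² × 1.15×10^11) = 4.322×10^-8 m⁴
I_req = 4.322×10^4 mm⁴
Solid square: I = a⁴/12  ⇒  a = (12I)^(1/4) = (12×4.322×10^4)^(1/4) = 26.8 mm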